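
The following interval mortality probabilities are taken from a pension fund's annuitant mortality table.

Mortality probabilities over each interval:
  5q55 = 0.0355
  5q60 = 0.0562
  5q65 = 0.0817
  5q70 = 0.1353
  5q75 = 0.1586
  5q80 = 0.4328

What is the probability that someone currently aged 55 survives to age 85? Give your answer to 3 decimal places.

0.345

Chaining the interval survival probabilities: (1 − 0.0355) × (1 − 0.0562) × (1 − 0.0817) × (1 − 0.1353) × (1 − 0.1586) × (1 − 0.4328).
= 0.9645 × 0.9438 × 0.9183 × 0.8647 × 0.8414 × 0.5672 = 0.344962.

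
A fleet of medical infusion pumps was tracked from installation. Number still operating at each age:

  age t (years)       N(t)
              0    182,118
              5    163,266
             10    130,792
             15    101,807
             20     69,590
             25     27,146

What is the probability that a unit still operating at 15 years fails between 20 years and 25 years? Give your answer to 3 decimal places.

0.417

This is the probability of reaching 20 but not 25, conditional on being operational at 15: (N(20) − N(25)) / N(15).
= (69,590 − 27,146) / 101,807 = 42,444 / 101,807 = 0.416906.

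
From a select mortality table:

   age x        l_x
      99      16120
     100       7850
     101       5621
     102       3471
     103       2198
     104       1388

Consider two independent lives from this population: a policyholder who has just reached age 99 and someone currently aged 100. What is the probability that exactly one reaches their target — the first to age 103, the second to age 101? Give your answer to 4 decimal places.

p₁ = l_103/l_99 = 2198/16120 = 0.136352; p₂ = l_101/l_100 = 5621/7850 = 0.716051.
P(exactly one) = p₁(1−p₂) + (1−p₁)p₂ = 0.038717 + 0.618416 = 0.657133.

0.6571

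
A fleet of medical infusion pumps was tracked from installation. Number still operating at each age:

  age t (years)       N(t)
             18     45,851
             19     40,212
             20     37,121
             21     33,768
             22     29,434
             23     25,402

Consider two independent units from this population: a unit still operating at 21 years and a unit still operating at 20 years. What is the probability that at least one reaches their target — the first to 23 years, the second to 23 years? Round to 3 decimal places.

0.922

p₁ = N(23)/N(21) = 25,402/33,768 = 0.752251; p₂ = N(23)/N(20) = 25,402/37,121 = 0.684303.
P(at least one) = 1 − (1−p₁)(1−p₂) = 1 − 0.247749 × 0.315697 = 0.921786.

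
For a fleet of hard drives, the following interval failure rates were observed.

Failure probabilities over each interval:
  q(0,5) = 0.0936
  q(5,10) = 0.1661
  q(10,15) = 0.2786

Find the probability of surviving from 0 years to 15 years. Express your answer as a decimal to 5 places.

Survival from 0 to 15 is the product of surviving each interval: (1 − 0.0936) × (1 − 0.1661) × (1 − 0.2786).
= 0.9064 × 0.8339 × 0.7214 = 0.545268.

0.54527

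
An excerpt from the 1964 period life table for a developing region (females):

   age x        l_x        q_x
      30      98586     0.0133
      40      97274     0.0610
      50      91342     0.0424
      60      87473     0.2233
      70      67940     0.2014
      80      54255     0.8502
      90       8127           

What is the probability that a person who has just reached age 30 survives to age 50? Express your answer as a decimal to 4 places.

0.9265

We want 20p30 = l_50/l_30.
The conditional survival probability is l_50/l_30 = 91342/98586 = 0.926521.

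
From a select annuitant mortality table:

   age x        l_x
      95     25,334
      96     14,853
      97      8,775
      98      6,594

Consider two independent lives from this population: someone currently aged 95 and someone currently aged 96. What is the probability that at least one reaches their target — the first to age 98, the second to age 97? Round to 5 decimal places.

0.69730

p₁ = l_98/l_95 = 6,594/25,334 = 0.260283; p₂ = l_97/l_96 = 8,775/14,853 = 0.590790.
P(at least one) = 1 − (1−p₁)(1−p₂) = 1 − 0.739717 × 0.409210 = 0.697300.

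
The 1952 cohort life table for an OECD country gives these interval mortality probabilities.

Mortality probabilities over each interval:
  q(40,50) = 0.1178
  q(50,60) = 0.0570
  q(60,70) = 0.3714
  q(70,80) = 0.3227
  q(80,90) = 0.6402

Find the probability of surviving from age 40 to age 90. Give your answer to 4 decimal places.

0.1274

Chaining the interval survival probabilities: (1 − 0.1178) × (1 − 0.0570) × (1 − 0.3714) × (1 − 0.3227) × (1 − 0.6402).
= 0.8822 × 0.9430 × 0.6286 × 0.6773 × 0.3598 = 0.127437.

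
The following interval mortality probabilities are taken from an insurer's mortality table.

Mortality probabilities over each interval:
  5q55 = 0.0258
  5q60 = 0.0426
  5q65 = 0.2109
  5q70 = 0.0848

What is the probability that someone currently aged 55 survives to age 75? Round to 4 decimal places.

Survival from 55 to 75 is the product of surviving each interval: (1 − 0.0258) × (1 − 0.0426) × (1 − 0.2109) × (1 − 0.0848).
= 0.9742 × 0.9574 × 0.7891 × 0.9152 = 0.673581.

0.6736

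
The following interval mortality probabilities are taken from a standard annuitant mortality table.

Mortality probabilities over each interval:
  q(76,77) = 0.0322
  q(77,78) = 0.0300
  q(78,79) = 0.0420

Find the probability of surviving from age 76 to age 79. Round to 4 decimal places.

0.8993

Chaining the interval survival probabilities: (1 − 0.0322) × (1 − 0.0300) × (1 − 0.0420).
= 0.9678 × 0.9700 × 0.9580 = 0.899338.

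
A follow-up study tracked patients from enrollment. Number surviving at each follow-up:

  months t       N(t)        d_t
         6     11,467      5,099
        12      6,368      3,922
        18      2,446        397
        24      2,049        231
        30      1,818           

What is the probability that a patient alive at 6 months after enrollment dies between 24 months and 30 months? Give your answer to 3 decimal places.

This is the probability of reaching 24 but not 30, conditional on being alive at 6: (N(24) − N(30)) / N(6).
= (2,049 − 1,818) / 11,467 = 231 / 11,467 = 0.020145.

0.020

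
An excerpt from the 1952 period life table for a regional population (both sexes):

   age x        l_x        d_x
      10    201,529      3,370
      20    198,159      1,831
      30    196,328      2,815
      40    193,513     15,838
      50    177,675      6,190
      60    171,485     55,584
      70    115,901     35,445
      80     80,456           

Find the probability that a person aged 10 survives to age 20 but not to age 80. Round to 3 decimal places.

0.584

We want 10|60q10 = (l_20 − l_80)/l_10.
This is the probability of reaching 20 but not 80, conditional on being alive at 10: (l_20 − l_80) / l_10.
= (198,159 − 80,456) / 201,529 = 117,703 / 201,529 = 0.584050.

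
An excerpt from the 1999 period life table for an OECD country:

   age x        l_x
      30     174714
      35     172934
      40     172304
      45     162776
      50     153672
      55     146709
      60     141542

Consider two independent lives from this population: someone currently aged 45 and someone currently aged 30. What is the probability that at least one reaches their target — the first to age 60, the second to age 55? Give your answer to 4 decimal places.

0.9791

p₁ = l_60/l_45 = 141542/162776 = 0.869551; p₂ = l_55/l_30 = 146709/174714 = 0.839709.
P(at least one) = 1 − (1−p₁)(1−p₂) = 1 − 0.130449 × 0.160291 = 0.979090.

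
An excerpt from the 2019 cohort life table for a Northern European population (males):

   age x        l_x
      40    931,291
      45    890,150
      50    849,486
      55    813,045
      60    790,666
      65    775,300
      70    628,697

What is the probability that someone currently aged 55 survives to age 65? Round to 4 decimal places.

0.9536

We want 10p55 = l_65/l_55.
The conditional survival probability is l_65/l_55 = 775,300/813,045 = 0.953576.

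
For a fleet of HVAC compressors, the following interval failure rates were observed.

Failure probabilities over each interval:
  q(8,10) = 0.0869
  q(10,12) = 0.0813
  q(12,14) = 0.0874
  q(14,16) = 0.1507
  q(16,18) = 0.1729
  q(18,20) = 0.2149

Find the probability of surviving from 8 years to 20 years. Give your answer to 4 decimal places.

Chaining the interval survival probabilities: (1 − 0.0869) × (1 − 0.0813) × (1 − 0.0874) × (1 − 0.1507) × (1 − 0.1729) × (1 − 0.2149).
= 0.9131 × 0.9187 × 0.9126 × 0.8493 × 0.8271 × 0.7851 = 0.422198.

0.4222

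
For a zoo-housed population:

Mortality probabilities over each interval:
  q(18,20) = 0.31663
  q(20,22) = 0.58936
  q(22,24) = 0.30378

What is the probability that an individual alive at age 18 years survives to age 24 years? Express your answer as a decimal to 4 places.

0.1954

Chaining the interval survival probabilities: (1 − 0.31663) × (1 − 0.58936) × (1 − 0.30378).
= 0.68337 × 0.41064 × 0.69622 = 0.195373.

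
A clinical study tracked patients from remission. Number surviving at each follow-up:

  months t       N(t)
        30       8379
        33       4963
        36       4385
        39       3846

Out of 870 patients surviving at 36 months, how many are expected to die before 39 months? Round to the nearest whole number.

107

The relevant probability is 1 − 3846/4385 = 0.122919.
Expected number = 870 × 0.122919 = 107.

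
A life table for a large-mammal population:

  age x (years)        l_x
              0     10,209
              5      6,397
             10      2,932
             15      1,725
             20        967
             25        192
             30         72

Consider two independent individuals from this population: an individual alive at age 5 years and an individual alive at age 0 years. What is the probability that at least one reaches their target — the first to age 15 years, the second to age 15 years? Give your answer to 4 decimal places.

p₁ = l_15/l_5 = 1,725/6,397 = 0.269658; p₂ = l_15/l_0 = 1,725/10,209 = 0.168969.
P(at least one) = 1 − (1−p₁)(1−p₂) = 1 − 0.730342 × 0.831031 = 0.393063.

0.3931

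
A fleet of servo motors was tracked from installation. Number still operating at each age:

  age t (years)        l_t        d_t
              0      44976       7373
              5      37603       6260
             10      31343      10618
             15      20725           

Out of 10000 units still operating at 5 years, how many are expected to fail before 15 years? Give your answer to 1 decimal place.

4488.5

The relevant probability is 1 − 20725/37603 = 0.448847.
Expected number = 10000 × 0.448847 = 4488.5.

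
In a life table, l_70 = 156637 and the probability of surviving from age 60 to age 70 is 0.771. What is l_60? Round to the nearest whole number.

203161

l_60 = l_70 / p = 156637 / 0.771 = 203161.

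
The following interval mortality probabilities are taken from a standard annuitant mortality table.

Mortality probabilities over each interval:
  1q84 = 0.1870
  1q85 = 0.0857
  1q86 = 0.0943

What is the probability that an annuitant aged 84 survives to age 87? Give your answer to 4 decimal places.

The overall survival probability is (1 − 0.1870) × (1 − 0.0857) × (1 − 0.0943).
= 0.8130 × 0.9143 × 0.9057 = 0.673230.

0.6732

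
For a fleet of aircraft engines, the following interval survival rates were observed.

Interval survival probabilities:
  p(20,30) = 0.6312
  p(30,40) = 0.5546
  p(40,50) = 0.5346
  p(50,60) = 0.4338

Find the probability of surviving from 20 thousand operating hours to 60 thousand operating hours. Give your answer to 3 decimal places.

0.081

Chaining the interval survival probabilities: 0.6312 × 0.5546 × 0.5346 × 0.4338.
= 0.081183.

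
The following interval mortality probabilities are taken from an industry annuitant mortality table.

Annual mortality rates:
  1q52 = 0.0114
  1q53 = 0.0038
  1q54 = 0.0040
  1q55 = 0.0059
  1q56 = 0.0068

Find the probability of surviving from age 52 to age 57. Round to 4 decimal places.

0.9685

Survival from 52 to 57 is the product of surviving each interval: (1 − 0.0114) × (1 − 0.0038) × (1 − 0.0040) × (1 − 0.0059) × (1 − 0.0068).
= 0.9886 × 0.9962 × 0.9960 × 0.9941 × 0.9932 = 0.968486.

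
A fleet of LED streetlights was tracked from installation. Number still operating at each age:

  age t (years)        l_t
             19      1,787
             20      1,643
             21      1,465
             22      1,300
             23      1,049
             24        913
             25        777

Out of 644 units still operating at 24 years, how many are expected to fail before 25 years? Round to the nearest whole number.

The relevant probability is 1 − 777/913 = 0.148959.
Expected number = 644 × 0.148959 = 96.

96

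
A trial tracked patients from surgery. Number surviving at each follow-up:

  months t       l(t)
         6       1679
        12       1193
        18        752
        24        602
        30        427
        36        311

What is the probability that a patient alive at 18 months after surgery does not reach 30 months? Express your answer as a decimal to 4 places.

0.4322

P(die before 30 | alive at 18) = 1 − l(30)/l(18) = 1 − 427/752 = (325)/752 = 0.432181.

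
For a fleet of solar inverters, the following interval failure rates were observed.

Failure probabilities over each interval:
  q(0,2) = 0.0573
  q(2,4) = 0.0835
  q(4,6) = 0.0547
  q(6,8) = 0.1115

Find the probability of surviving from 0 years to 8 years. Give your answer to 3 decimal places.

0.726

Chaining the interval survival probabilities: (1 − 0.0573) × (1 − 0.0835) × (1 − 0.0547) × (1 − 0.1115).
= 0.9427 × 0.9165 × 0.9453 × 0.8885 = 0.725660.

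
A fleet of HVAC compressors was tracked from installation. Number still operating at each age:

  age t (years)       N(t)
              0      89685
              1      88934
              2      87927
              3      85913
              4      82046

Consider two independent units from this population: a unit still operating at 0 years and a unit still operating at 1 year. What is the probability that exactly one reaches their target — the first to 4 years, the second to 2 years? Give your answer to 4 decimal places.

p₁ = N(4)/N(0) = 82046/89685 = 0.914824; p₂ = N(2)/N(1) = 87927/88934 = 0.988677.
P(exactly one) = p₁(1−p₂) + (1−p₁)p₂ = 0.010359 + 0.084212 = 0.094570.

0.0946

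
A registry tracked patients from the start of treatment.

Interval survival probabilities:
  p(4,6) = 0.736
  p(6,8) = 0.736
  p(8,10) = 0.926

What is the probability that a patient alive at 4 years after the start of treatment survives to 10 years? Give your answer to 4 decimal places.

0.5016

Chaining the interval survival probabilities: 0.736 × 0.736 × 0.926.
= 0.501610.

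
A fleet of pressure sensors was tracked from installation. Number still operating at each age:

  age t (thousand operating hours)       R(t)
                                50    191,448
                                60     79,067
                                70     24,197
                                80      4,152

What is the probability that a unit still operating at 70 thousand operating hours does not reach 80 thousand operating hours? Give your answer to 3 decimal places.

0.828

P(fail before 80 | operational at 70) = 1 − R(80)/R(70) = 1 − 4,152/24,197 = (20,045)/24,197 = 0.828408.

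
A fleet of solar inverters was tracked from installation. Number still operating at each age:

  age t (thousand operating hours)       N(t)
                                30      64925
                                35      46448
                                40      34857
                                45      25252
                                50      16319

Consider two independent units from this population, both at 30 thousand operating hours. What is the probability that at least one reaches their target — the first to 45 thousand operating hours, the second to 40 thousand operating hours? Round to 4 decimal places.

p₁ = N(45)/N(30) = 25252/64925 = 0.388941; p₂ = N(40)/N(30) = 34857/64925 = 0.536881.
P(at least one) = 1 − (1−p₁)(1−p₂) = 1 − 0.611059 × 0.463119 = 0.717007.

0.7170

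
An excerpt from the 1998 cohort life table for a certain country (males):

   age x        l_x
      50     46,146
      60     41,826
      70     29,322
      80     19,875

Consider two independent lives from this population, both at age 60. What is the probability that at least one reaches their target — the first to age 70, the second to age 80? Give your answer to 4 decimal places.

p₁ = l_70/l_60 = 29,322/41,826 = 0.701047; p₂ = l_80/l_60 = 19,875/41,826 = 0.475183.
P(at least one) = 1 − (1−p₁)(1−p₂) = 1 − 0.298953 × 0.524817 = 0.843104.

0.8431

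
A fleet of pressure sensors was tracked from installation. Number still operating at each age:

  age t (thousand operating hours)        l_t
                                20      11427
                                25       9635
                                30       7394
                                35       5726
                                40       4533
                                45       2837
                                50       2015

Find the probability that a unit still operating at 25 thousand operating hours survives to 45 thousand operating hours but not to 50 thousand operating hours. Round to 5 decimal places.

0.08531

This is the probability of reaching 45 but not 50, conditional on being operational at 25: (l_45 − l_50) / l_25.
= (2837 − 2015) / 9635 = 822 / 9635 = 0.085314.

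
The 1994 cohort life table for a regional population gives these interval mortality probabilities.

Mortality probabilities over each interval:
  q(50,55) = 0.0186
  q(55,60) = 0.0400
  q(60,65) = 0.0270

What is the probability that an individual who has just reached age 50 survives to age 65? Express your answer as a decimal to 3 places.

The overall survival probability is (1 − 0.0186) × (1 − 0.0400) × (1 − 0.0270).
= 0.9814 × 0.9600 × 0.9730 = 0.916706.

0.917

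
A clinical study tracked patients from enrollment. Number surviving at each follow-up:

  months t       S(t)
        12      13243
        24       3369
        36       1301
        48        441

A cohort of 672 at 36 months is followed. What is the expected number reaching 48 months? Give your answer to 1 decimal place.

227.8

The relevant probability is 441/1301 = 0.338970.
Expected number = 672 × 0.338970 = 227.8.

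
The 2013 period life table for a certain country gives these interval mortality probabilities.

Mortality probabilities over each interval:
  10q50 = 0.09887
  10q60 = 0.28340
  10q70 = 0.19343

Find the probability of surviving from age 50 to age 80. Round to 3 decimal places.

Chaining the interval survival probabilities: (1 − 0.09887) × (1 − 0.28340) × (1 − 0.19343).
= 0.90113 × 0.71660 × 0.80657 = 0.520842.

0.521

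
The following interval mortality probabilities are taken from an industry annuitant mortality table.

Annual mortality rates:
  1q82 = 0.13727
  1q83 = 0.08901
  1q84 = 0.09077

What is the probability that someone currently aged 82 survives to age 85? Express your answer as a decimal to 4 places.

3p82 = (1 − 0.13727) × (1 − 0.08901) × (1 − 0.09077).
= 0.86273 × 0.91099 × 0.90923 = 0.714599.

0.7146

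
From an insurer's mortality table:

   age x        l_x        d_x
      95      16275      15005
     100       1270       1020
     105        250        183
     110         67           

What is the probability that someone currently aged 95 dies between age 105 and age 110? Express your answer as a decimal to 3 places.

0.011

This is the probability of reaching 105 but not 110, conditional on being alive at 95: (l_105 − l_110) / l_95.
= (250 − 67) / 16275 = 183 / 16275 = 0.011244.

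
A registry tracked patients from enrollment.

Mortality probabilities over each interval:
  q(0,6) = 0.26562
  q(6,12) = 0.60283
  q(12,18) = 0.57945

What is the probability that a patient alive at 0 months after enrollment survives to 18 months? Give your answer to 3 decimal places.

P(survive 0→18) = (1 − 0.26562) × (1 − 0.60283) × (1 − 0.57945).
= 0.73438 × 0.39717 × 0.42055 = 0.122663.

0.123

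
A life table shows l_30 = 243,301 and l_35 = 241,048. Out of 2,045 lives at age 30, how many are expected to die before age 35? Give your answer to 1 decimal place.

The relevant probability is 1 − 241,048/243,301 = 0.009260.
Expected number = 2,045 × 0.009260 = 18.9.

18.9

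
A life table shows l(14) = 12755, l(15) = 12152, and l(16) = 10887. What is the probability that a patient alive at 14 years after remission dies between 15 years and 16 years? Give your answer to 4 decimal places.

0.0992

This is the probability of reaching 15 but not 16, conditional on being alive at 14: (l(15) − l(16)) / l(14).
= (12152 − 10887) / 12755 = 1265 / 12755 = 0.099177.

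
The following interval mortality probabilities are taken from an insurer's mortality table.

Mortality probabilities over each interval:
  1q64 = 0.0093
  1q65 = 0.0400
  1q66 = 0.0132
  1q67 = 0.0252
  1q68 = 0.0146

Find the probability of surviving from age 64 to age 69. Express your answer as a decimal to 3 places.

0.902

5p64 = (1 − 0.0093) × (1 − 0.0400) × (1 − 0.0132) × (1 − 0.0252) × (1 − 0.0146).
= 0.9907 × 0.9600 × 0.9868 × 0.9748 × 0.9854 = 0.901510.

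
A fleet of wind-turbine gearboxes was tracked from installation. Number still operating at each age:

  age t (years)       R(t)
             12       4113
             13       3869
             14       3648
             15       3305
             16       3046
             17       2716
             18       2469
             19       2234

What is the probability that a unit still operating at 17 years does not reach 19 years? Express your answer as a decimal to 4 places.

P(fail before 19 | operational at 17) = 1 − R(19)/R(17) = 1 − 2234/2716 = (482)/2716 = 0.177467.

0.1775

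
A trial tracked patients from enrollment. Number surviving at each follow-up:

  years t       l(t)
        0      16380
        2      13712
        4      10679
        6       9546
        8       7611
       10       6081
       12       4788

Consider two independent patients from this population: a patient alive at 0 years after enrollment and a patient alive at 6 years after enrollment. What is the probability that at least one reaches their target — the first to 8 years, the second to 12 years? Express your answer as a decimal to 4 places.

0.7332

p₁ = l(8)/l(0) = 7611/16380 = 0.464652; p₂ = l(12)/l(6) = 4788/9546 = 0.501571.
P(at least one) = 1 − (1−p₁)(1−p₂) = 1 − 0.535348 × 0.498429 = 0.733167.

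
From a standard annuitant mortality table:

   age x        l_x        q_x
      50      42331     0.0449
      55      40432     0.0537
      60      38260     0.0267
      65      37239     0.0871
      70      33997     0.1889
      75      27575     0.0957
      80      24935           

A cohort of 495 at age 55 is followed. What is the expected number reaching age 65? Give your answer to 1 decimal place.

455.9

The relevant probability is 37239/40432 = 0.921028.
Expected number = 495 × 0.921028 = 455.9.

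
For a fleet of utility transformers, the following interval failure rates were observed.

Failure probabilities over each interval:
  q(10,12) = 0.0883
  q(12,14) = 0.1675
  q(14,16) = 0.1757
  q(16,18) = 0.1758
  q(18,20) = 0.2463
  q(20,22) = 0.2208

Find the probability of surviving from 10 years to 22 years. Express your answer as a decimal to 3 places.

0.303

The overall survival probability is (1 − 0.0883) × (1 − 0.1675) × (1 − 0.1757) × (1 − 0.1758) × (1 − 0.2463) × (1 − 0.2208).
= 0.9117 × 0.8325 × 0.8243 × 0.8242 × 0.7537 × 0.7792 = 0.302832.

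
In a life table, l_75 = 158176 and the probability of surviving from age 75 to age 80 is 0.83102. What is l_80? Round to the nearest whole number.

131447

l_80 = l_75 × p = 158176 × 0.83102 = 131447.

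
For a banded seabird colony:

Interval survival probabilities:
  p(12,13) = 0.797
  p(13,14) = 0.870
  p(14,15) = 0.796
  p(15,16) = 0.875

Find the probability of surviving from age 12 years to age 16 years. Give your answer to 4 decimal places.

0.4829

The overall survival probability is 0.797 × 0.870 × 0.796 × 0.875.
= 0.482946.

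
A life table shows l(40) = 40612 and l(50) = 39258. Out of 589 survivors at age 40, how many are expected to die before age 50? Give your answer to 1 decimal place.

19.6

The relevant probability is 1 − 39258/40612 = 0.033340.
Expected number = 589 × 0.033340 = 19.6.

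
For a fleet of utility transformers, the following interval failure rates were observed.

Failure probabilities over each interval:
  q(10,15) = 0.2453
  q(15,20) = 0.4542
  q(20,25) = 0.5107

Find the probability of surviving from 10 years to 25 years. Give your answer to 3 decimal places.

0.202

P(survive 10→25) = (1 − 0.2453) × (1 − 0.4542) × (1 − 0.5107).
= 0.7547 × 0.5458 × 0.4893 = 0.201550.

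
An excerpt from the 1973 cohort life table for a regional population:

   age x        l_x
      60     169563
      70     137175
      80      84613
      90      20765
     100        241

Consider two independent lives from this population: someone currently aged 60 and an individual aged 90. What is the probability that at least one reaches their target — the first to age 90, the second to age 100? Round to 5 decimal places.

p₁ = l_90/l_60 = 20765/169563 = 0.122462; p₂ = l_100/l_90 = 241/20765 = 0.011606.
P(at least one) = 1 − (1−p₁)(1−p₂) = 1 − 0.877538 × 0.988394 = 0.132647.

0.13265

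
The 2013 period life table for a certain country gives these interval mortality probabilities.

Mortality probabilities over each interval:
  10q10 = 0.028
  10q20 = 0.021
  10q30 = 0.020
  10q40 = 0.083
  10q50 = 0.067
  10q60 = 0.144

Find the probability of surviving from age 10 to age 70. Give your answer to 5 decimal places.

Survival from 10 to 70 is the product of surviving each interval: (1 − 0.028) × (1 − 0.021) × (1 − 0.020) × (1 − 0.083) × (1 − 0.067) × (1 − 0.144).
= 0.972 × 0.979 × 0.980 × 0.917 × 0.933 × 0.856 = 0.682967.

0.68297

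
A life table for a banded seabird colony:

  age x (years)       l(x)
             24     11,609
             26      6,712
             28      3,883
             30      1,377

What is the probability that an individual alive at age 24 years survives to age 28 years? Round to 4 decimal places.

0.3345

The conditional survival probability is l(28)/l(24) = 3,883/11,609 = 0.334482.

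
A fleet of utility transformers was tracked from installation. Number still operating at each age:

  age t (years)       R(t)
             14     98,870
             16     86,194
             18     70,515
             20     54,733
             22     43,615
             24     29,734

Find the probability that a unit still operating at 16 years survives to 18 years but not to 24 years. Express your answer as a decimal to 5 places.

This is the probability of reaching 18 but not 24, conditional on being operational at 16: (R(18) − R(24)) / R(16).
= (70,515 − 29,734) / 86,194 = 40,781 / 86,194 = 0.473130.

0.47313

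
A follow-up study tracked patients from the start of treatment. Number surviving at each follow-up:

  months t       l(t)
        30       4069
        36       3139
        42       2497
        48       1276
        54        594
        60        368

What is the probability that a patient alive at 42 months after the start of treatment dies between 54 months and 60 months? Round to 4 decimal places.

0.0905

This is the probability of reaching 54 but not 60, conditional on being alive at 42: (l(54) − l(60)) / l(42).
= (594 − 368) / 2497 = 226 / 2497 = 0.090509.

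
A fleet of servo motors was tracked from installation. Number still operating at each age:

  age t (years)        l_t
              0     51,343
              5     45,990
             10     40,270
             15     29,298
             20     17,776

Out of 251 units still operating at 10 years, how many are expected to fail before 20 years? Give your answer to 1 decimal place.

140.2

The relevant probability is 1 − 17,776/40,270 = 0.558580.
Expected number = 251 × 0.558580 = 140.2.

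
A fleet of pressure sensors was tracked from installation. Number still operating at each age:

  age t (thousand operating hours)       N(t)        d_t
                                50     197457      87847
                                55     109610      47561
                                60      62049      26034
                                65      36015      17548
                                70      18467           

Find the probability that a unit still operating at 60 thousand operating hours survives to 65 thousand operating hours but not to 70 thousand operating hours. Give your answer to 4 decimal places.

0.2828

This is the probability of reaching 65 but not 70, conditional on being operational at 60: (N(65) − N(70)) / N(60).
= (36015 − 18467) / 62049 = 17548 / 62049 = 0.282809.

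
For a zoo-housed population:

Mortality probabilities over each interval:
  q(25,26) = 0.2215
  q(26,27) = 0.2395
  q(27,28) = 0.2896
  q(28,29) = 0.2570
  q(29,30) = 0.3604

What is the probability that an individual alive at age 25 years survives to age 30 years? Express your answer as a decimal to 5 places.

0.19987

Chaining the interval survival probabilities: (1 − 0.2215) × (1 − 0.2395) × (1 − 0.2896) × (1 − 0.2570) × (1 − 0.3604).
= 0.7785 × 0.7605 × 0.7104 × 0.7430 × 0.6396 = 0.199875.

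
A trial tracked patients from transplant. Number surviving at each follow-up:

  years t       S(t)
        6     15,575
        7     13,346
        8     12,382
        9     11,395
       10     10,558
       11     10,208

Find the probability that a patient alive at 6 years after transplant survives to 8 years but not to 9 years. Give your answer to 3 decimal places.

This is the probability of reaching 8 but not 9, conditional on being alive at 6: (S(8) − S(9)) / S(6).
= (12,382 − 11,395) / 15,575 = 987 / 15,575 = 0.063371.

0.063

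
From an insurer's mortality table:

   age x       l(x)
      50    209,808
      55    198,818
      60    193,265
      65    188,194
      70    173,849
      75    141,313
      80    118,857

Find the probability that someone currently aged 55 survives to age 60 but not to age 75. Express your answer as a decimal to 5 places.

0.26130

This is the probability of reaching 60 but not 75, conditional on being alive at 55: (l(60) − l(75)) / l(55).
= (193,265 − 141,313) / 198,818 = 51,952 / 198,818 = 0.261304.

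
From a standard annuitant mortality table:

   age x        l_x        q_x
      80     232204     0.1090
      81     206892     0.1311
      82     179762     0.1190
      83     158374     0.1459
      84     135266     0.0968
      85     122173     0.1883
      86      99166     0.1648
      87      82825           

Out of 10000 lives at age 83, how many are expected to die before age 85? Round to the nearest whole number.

2286

The relevant probability is 1 − 122173/158374 = 0.228579.
Expected number = 10000 × 0.228579 = 2286.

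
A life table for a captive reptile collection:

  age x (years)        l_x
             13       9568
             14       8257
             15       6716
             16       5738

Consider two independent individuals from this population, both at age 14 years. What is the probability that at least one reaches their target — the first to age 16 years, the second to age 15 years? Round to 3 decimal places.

0.943

p₁ = l_16/l_14 = 5738/8257 = 0.694926; p₂ = l_15/l_14 = 6716/8257 = 0.813370.
P(at least one) = 1 − (1−p₁)(1−p₂) = 1 − 0.305074 × 0.186630 = 0.943064.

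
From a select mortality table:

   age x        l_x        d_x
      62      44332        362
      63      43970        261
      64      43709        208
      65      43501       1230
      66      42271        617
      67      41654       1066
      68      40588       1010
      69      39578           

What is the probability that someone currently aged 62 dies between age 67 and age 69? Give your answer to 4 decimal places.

This is the probability of reaching 67 but not 69, conditional on being alive at 62: (l_67 − l_69) / l_62.
= (41654 − 39578) / 44332 = 2076 / 44332 = 0.046828.

0.0468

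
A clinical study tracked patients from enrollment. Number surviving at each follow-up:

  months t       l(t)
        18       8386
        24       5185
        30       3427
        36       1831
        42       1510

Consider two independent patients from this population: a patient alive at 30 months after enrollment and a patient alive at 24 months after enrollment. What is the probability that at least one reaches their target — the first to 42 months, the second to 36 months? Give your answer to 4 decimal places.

p₁ = l(42)/l(30) = 1510/3427 = 0.440619; p₂ = l(36)/l(24) = 1831/5185 = 0.353134.
P(at least one) = 1 − (1−p₁)(1−p₂) = 1 − 0.559381 × 0.646866 = 0.638155.

0.6382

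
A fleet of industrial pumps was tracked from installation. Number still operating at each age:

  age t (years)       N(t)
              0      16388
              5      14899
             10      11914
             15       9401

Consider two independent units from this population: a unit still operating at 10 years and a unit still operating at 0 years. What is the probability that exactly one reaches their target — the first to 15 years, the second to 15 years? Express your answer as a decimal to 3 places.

p₁ = N(15)/N(10) = 9401/11914 = 0.789072; p₂ = N(15)/N(0) = 9401/16388 = 0.573651.
P(exactly one) = p₁(1−p₂) + (1−p₁)p₂ = 0.336420 + 0.120999 = 0.457419.

0.457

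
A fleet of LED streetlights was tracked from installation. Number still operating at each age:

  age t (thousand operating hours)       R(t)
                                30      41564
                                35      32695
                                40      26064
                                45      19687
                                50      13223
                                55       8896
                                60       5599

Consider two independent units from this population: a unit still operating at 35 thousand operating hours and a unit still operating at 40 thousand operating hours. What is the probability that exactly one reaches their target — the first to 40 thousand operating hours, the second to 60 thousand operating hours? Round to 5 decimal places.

p₁ = R(40)/R(35) = 26064/32695 = 0.797186; p₂ = R(60)/R(40) = 5599/26064 = 0.214817.
P(exactly one) = p₁(1−p₂) + (1−p₁)p₂ = 0.625937 + 0.043568 = 0.669505.

0.66950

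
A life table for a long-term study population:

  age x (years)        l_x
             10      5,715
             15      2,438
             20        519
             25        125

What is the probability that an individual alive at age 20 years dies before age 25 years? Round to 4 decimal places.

P(die before 25 | alive at 20) = 1 − l_25/l_20 = 1 − 125/519 = (394)/519 = 0.759152.

0.7592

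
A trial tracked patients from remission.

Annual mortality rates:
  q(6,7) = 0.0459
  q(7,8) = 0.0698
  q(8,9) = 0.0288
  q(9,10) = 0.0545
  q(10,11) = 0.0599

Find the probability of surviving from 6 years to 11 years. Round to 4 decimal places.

0.7662

The overall survival probability is (1 − 0.0459) × (1 − 0.0698) × (1 − 0.0288) × (1 − 0.0545) × (1 − 0.0599).
= 0.9541 × 0.9302 × 0.9712 × 0.9455 × 0.9401 = 0.766151.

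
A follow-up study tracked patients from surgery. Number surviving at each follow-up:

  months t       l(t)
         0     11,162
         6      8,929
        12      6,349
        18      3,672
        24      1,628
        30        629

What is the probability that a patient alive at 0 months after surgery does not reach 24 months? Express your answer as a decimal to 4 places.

P(die before 24 | alive at 0) = 1 − l(24)/l(0) = 1 − 1,628/11,162 = (9,534)/11,162 = 0.854148.

0.8541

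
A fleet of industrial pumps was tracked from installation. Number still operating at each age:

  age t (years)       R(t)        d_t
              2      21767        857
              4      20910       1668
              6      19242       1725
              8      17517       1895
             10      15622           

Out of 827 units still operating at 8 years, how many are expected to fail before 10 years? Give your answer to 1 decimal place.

89.5

The relevant probability is 1 − 15622/17517 = 0.108181.
Expected number = 827 × 0.108181 = 89.5.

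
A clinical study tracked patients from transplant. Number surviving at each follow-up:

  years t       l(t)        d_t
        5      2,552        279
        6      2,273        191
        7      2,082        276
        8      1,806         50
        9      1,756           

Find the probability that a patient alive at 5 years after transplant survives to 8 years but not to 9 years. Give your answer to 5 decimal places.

This is the probability of reaching 8 but not 9, conditional on being alive at 5: (l(8) − l(9)) / l(5).
= (1,806 − 1,756) / 2,552 = 50 / 2,552 = 0.019592.

0.01959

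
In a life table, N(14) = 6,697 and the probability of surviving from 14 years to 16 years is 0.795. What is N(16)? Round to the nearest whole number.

5324

N(16) = N(14) × p = 6,697 × 0.795 = 5324.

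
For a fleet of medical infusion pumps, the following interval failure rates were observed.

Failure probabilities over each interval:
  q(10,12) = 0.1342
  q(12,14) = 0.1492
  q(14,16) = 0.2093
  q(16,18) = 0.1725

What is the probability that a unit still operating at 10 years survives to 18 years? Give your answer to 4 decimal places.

0.4820

The overall survival probability is (1 − 0.1342) × (1 − 0.1492) × (1 − 0.2093) × (1 − 0.1725).
= 0.8658 × 0.8508 × 0.7907 × 0.8275 = 0.481975.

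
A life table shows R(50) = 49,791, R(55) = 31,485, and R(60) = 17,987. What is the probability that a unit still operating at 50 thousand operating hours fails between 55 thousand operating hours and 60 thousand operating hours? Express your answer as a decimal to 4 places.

This is the probability of reaching 55 but not 60, conditional on being operational at 50: (R(55) − R(60)) / R(50).
= (31,485 − 17,987) / 49,791 = 13,498 / 49,791 = 0.271093.

0.2711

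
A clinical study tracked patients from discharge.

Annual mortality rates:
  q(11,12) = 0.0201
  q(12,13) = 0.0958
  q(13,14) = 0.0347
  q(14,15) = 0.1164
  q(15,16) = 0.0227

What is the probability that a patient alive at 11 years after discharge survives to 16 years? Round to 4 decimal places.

0.7386

Survival from 11 to 16 is the product of surviving each interval: (1 − 0.0201) × (1 − 0.0958) × (1 − 0.0347) × (1 − 0.1164) × (1 − 0.0227).
= 0.9799 × 0.9042 × 0.9653 × 0.8836 × 0.9773 = 0.738571.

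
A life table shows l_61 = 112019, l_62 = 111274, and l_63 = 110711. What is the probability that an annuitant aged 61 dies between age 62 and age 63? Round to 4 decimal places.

0.0050

We want 1|1q61 = (l_62 − l_63)/l_61.
This is the probability of reaching 62 but not 63, conditional on being alive at 61: (l_62 − l_63) / l_61.
= (111274 − 110711) / 112019 = 563 / 112019 = 0.005026.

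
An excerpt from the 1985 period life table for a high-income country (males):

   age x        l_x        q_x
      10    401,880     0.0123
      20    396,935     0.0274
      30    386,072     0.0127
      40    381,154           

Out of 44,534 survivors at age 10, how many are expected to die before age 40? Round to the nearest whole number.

2297

The relevant probability is 1 − 381,154/401,880 = 0.051573.
Expected number = 44,534 × 0.051573 = 2297.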